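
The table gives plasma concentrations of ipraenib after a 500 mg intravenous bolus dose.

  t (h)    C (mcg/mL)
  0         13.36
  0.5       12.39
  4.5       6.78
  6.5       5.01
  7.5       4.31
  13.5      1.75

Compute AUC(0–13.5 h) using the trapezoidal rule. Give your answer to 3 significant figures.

Trapezoidal AUC_0→13.5:
  [0→0.5]: (13.36+12.39)/2 × 0.5 = 6.4375
  [0.5→4.5]: (12.39+6.78)/2 × 4 = 38.34
  [4.5→6.5]: (6.78+5.01)/2 × 2 = 11.79
  [6.5→7.5]: (5.01+4.31)/2 × 1 = 4.66
  [7.5→13.5]: (4.31+1.75)/2 × 6 = 18.18
  Sum = 79.4075 mcg/mL·h

AUC = 79.4 mcg/mL·h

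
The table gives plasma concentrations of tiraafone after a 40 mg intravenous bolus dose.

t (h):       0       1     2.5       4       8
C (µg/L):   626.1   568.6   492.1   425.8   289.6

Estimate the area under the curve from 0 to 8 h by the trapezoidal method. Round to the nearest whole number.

AUC = 3512 µg/L·h

Trapezoidal AUC_0→8:
  [0→1]: (626.1+568.6)/2 × 1 = 597.35
  [1→2.5]: (568.6+492.1)/2 × 1.5 = 795.525
  [2.5→4]: (492.1+425.8)/2 × 1.5 = 688.425
  [4→8]: (425.8+289.6)/2 × 4 = 1430.8
  Sum = 3512.1 µg/L·h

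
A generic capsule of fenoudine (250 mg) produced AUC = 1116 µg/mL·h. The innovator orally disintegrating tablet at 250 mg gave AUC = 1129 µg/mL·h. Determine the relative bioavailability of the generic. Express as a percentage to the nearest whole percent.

F_rel = 99%

F_rel = (AUC_test/D_test) / (AUC_ref/D_ref)
      = (1116/250) / (1129/250)
      = 4.464 / 4.516 = 0.9885 = 98.85%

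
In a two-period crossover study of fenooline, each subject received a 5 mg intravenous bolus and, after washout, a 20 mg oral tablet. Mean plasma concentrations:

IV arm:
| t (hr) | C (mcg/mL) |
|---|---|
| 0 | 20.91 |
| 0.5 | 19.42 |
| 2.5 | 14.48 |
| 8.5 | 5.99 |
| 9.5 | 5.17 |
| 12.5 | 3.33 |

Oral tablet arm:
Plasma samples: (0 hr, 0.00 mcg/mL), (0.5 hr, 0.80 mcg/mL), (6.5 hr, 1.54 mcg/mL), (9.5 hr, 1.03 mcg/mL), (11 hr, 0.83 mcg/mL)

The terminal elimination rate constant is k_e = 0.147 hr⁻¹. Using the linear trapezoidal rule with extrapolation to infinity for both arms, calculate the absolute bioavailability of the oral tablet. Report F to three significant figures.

F = 0.0309

Trapezoidal AUC_0→12.5 (IV):
  [0→0.5]: (20.91+19.42)/2 × 0.5 = 10.0825
  [0.5→2.5]: (19.42+14.48)/2 × 2 = 33.9
  [2.5→8.5]: (14.48+5.99)/2 × 6 = 61.41
  [8.5→9.5]: (5.99+5.17)/2 × 1 = 5.58
  [9.5→12.5]: (5.17+3.33)/2 × 3 = 12.75
  Sum = 123.7225 mcg/mL·hr
IV tail: 3.33/0.147 = 22.653; AUC_iv,0→∞ = 123.7225 + 22.653 = 146.3755 mcg/mL·hr
Trapezoidal AUC_0→11 (oral tablet):
  [0→0.5]: (0.00+0.80)/2 × 0.5 = 0.2
  [0.5→6.5]: (0.80+1.54)/2 × 6 = 7.02
  [6.5→9.5]: (1.54+1.03)/2 × 3 = 3.855
  [9.5→11]: (1.03+0.83)/2 × 1.5 = 1.395
  Sum = 12.47 mcg/mL·hr
oral tablet tail: 0.83/0.147 = 5.646; AUC_ev,0→∞ = 12.47 + 5.646 = 18.116 mcg/mL·hr
F = (AUC_ev/D_ev)/(AUC_iv/D_iv) = (18.116/20)/(146.3755/5) = 0.9058/29.2751 = 0.0309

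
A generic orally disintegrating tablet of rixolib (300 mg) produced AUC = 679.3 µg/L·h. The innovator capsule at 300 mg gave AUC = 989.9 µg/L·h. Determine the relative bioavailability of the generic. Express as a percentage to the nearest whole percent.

F_rel = 69%

F_rel = (AUC_test/D_test) / (AUC_ref/D_ref)
      = (679.3/300) / (989.9/300)
      = 2.26433 / 3.29967 = 0.6862 = 68.62%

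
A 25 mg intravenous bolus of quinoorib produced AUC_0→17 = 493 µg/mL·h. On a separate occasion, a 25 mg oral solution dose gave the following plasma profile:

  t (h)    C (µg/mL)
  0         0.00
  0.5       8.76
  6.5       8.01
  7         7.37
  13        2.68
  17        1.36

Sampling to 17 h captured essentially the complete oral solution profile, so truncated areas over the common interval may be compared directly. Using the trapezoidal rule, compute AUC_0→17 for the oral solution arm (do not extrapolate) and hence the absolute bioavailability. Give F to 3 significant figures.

Trapezoidal AUC_0→17 (oral solution):
  [0→0.5]: (0.00+8.76)/2 × 0.5 = 2.19
  [0.5→6.5]: (8.76+8.01)/2 × 6 = 50.31
  [6.5→7]: (8.01+7.37)/2 × 0.5 = 3.845
  [7→13]: (7.37+2.68)/2 × 6 = 30.15
  [13→17]: (2.68+1.36)/2 × 4 = 8.08
  Sum = 94.575 µg/mL·h
F = (AUC_ev/D_ev)/(AUC_iv/D_iv) = (94.575/25)/(493/25) = 3.783/19.72 = 0.1918

F = 0.192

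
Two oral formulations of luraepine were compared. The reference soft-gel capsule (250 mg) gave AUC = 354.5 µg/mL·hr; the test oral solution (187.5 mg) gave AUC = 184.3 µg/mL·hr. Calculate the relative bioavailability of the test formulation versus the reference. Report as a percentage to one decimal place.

F_rel = (AUC_test/D_test) / (AUC_ref/D_ref)
      = (184.3/187.5) / (354.5/250)
      = 0.982933 / 1.418 = 0.6932 = 69.32%

F_rel = 69.3%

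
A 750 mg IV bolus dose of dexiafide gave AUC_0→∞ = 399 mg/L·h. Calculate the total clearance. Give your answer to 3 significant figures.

CL = Dose_iv / AUC_0→∞
   = 750 / 399 = 1.8797 L/h

CL = 1.88 L/h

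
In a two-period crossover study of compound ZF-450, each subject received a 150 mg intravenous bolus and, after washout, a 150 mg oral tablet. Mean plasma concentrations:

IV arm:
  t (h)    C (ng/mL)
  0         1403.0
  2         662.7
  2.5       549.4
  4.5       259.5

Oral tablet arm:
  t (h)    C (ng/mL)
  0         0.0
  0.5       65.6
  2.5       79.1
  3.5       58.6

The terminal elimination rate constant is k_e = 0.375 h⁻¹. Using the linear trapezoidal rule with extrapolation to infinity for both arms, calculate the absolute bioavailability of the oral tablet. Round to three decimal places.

F = 0.100

Trapezoidal AUC_0→4.5 (IV):
  [0→2]: (1403.0+662.7)/2 × 2 = 2065.7
  [2→2.5]: (662.7+549.4)/2 × 0.5 = 303.025
  [2.5→4.5]: (549.4+259.5)/2 × 2 = 808.9
  Sum = 3177.625 ng/mL·h
IV tail: 259.5/0.375 = 692.000; AUC_iv,0→∞ = 3177.625 + 692.000 = 3869.625 ng/mL·h
Trapezoidal AUC_0→3.5 (oral tablet):
  [0→0.5]: (0.0+65.6)/2 × 0.5 = 16.4
  [0.5→2.5]: (65.6+79.1)/2 × 2 = 144.7
  [2.5→3.5]: (79.1+58.6)/2 × 1 = 68.85
  Sum = 229.95 ng/mL·h
oral tablet tail: 58.6/0.375 = 156.267; AUC_ev,0→∞ = 229.95 + 156.267 = 386.217 ng/mL·h
F = (AUC_ev/D_ev)/(AUC_iv/D_iv) = (386.217/150)/(3869.625/150) = 2.57478/25.7975 = 0.0998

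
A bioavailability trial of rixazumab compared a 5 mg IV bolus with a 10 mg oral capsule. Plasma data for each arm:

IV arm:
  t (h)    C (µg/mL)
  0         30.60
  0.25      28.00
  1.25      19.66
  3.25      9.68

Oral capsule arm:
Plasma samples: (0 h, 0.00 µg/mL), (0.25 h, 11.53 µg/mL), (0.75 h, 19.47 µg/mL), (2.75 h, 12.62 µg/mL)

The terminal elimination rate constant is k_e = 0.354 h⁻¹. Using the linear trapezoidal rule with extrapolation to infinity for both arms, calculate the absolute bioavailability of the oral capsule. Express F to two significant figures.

Trapezoidal AUC_0→3.25 (IV):
  [0→0.25]: (30.60+28.00)/2 × 0.25 = 7.325
  [0.25→1.25]: (28.00+19.66)/2 × 1 = 23.83
  [1.25→3.25]: (19.66+9.68)/2 × 2 = 29.34
  Sum = 60.495 µg/mL·h
IV tail: 9.68/0.354 = 27.345; AUC_iv,0→∞ = 60.495 + 27.345 = 87.84 µg/mL·h
Trapezoidal AUC_0→2.75 (oral capsule):
  [0→0.25]: (0.00+11.53)/2 × 0.25 = 1.44125
  [0.25→0.75]: (11.53+19.47)/2 × 0.5 = 7.75
  [0.75→2.75]: (19.47+12.62)/2 × 2 = 32.09
  Sum = 41.28125 µg/mL·h
oral capsule tail: 12.62/0.354 = 35.650; AUC_ev,0→∞ = 41.28125 + 35.650 = 76.93125 µg/mL·h
F = (AUC_ev/D_ev)/(AUC_iv/D_iv) = (76.93125/10)/(87.84/5) = 7.693125/17.568 = 0.4379

F = 0.44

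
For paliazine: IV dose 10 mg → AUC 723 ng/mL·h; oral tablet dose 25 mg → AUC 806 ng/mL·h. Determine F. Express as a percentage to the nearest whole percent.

F = (AUC_ev / D_ev) / (AUC_iv / D_iv)
  = (806/25) / (723/10)
  = 32.24 / 72.3 = 0.4459
  = 44.59%

F = 45%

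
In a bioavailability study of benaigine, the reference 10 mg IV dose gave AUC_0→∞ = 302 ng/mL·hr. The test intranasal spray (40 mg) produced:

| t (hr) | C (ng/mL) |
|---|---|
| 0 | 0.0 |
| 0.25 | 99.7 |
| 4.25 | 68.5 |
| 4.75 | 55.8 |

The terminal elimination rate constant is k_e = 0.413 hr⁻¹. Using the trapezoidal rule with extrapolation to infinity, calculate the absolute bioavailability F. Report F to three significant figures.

Trapezoidal AUC_0→4.75 (intranasal spray):
  [0→0.25]: (0.0+99.7)/2 × 0.25 = 12.4625
  [0.25→4.25]: (99.7+68.5)/2 × 4 = 336.4
  [4.25→4.75]: (68.5+55.8)/2 × 0.5 = 31.075
  Sum = 379.9375 ng/mL·hr
Tail: C_last/k_e = 55.8/0.413 = 135.109
AUC_0→∞ (intranasal spray) = 379.9375 + 135.109 = 515.0465 ng/mL·hr
F = (AUC_ev/D_ev)/(AUC_iv/D_iv) = (515.0465/40)/(302/10) = 12.8762/30.2 = 0.4264

F = 0.426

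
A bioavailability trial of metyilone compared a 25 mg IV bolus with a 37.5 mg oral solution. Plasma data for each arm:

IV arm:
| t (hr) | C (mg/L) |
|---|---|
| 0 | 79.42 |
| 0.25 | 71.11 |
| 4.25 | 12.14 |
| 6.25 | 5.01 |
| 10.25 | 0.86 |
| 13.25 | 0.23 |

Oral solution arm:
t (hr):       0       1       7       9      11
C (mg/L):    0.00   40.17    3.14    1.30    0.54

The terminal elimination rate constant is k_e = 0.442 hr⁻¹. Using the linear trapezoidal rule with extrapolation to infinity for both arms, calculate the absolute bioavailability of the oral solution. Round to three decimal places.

Trapezoidal AUC_0→13.25 (IV):
  [0→0.25]: (79.42+71.11)/2 × 0.25 = 18.81625
  [0.25→4.25]: (71.11+12.14)/2 × 4 = 166.5
  [4.25→6.25]: (12.14+5.01)/2 × 2 = 17.15
  [6.25→10.25]: (5.01+0.86)/2 × 4 = 11.74
  [10.25→13.25]: (0.86+0.23)/2 × 3 = 1.635
  Sum = 215.84125 mg/L·hr
IV tail: 0.23/0.442 = 0.520; AUC_iv,0→∞ = 215.84125 + 0.520 = 216.36125 mg/L·hr
Trapezoidal AUC_0→11 (oral solution):
  [0→1]: (0.00+40.17)/2 × 1 = 20.085
  [1→7]: (40.17+3.14)/2 × 6 = 129.93
  [7→9]: (3.14+1.30)/2 × 2 = 4.44
  [9→11]: (1.30+0.54)/2 × 2 = 1.84
  Sum = 156.295 mg/L·hr
oral solution tail: 0.54/0.442 = 1.222; AUC_ev,0→∞ = 156.295 + 1.222 = 157.517 mg/L·hr
F = (AUC_ev/D_ev)/(AUC_iv/D_iv) = (157.517/37.5)/(216.36125/25) = 4.20045/8.65445 = 0.4854

F = 0.485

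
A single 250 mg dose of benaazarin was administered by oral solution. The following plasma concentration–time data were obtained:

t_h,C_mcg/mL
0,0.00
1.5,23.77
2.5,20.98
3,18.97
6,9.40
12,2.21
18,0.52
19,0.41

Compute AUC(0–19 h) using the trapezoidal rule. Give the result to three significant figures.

AUC = 136 mcg/mL·h

Trapezoidal AUC_0→19:
  [0→1.5]: (0.00+23.77)/2 × 1.5 = 17.8275
  [1.5→2.5]: (23.77+20.98)/2 × 1 = 22.375
  [2.5→3]: (20.98+18.97)/2 × 0.5 = 9.9875
  [3→6]: (18.97+9.40)/2 × 3 = 42.555
  [6→12]: (9.40+2.21)/2 × 6 = 34.83
  [12→18]: (2.21+0.52)/2 × 6 = 8.19
  [18→19]: (0.52+0.41)/2 × 1 = 0.465
  Sum = 136.23 mcg/mL·h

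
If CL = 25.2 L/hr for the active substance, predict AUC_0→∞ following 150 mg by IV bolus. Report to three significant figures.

AUC = 5.95 mg/L·hr

AUC_0→∞ = Dose_iv / CL
        = 150 / 25.2 = 5.95238 mg/L·hr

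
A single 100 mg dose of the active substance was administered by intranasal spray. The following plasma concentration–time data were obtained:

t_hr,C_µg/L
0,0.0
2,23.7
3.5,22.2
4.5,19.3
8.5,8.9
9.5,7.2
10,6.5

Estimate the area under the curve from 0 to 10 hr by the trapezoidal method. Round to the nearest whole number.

AUC = 147 µg/L·hr

Trapezoidal AUC_0→10:
  [0→2]: (0.0+23.7)/2 × 2 = 23.7
  [2→3.5]: (23.7+22.2)/2 × 1.5 = 34.425
  [3.5→4.5]: (22.2+19.3)/2 × 1 = 20.75
  [4.5→8.5]: (19.3+8.9)/2 × 4 = 56.4
  [8.5→9.5]: (8.9+7.2)/2 × 1 = 8.05
  [9.5→10]: (7.2+6.5)/2 × 0.5 = 3.425
  Sum = 146.75 µg/L·hr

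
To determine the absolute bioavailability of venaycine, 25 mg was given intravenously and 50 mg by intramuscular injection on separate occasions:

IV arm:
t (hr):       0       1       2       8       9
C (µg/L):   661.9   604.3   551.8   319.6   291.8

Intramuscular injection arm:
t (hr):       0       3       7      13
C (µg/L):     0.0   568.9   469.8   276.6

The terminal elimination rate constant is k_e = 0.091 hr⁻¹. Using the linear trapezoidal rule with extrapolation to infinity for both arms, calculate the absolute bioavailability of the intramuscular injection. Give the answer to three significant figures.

Trapezoidal AUC_0→9 (IV):
  [0→1]: (661.9+604.3)/2 × 1 = 633.1
  [1→2]: (604.3+551.8)/2 × 1 = 578.05
  [2→8]: (551.8+319.6)/2 × 6 = 2614.2
  [8→9]: (319.6+291.8)/2 × 1 = 305.7
  Sum = 4131.05 µg/L·hr
IV tail: 291.8/0.091 = 3206.593; AUC_iv,0→∞ = 4131.05 + 3206.593 = 7337.643 µg/L·hr
Trapezoidal AUC_0→13 (intramuscular injection):
  [0→3]: (0.0+568.9)/2 × 3 = 853.35
  [3→7]: (568.9+469.8)/2 × 4 = 2077.4
  [7→13]: (469.8+276.6)/2 × 6 = 2239.2
  Sum = 5169.95 µg/L·hr
intramuscular injection tail: 276.6/0.091 = 3039.560; AUC_ev,0→∞ = 5169.95 + 3039.560 = 8209.51 µg/L·hr
F = (AUC_ev/D_ev)/(AUC_iv/D_iv) = (8209.51/50)/(7337.643/25) = 164.1902/293.50572 = 0.5594

F = 0.559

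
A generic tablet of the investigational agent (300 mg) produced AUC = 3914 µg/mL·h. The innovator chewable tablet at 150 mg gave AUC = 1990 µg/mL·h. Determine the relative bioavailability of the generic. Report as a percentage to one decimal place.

F_rel = 98.3%

F_rel = (AUC_test/D_test) / (AUC_ref/D_ref)
      = (3914/300) / (1990/150)
      = 13.0467 / 13.2667 = 0.9834 = 98.34%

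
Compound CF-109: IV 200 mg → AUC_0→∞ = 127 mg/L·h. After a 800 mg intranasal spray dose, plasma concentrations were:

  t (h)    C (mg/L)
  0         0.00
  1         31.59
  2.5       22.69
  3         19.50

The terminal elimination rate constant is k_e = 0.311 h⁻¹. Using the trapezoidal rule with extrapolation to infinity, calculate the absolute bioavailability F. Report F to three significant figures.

Trapezoidal AUC_0→3 (intranasal spray):
  [0→1]: (0.00+31.59)/2 × 1 = 15.795
  [1→2.5]: (31.59+22.69)/2 × 1.5 = 40.71
  [2.5→3]: (22.69+19.50)/2 × 0.5 = 10.5475
  Sum = 67.0525 mg/L·h
Tail: C_last/k_e = 19.50/0.311 = 62.701
AUC_0→∞ (intranasal spray) = 67.0525 + 62.701 = 129.7535 mg/L·h
F = (AUC_ev/D_ev)/(AUC_iv/D_iv) = (129.7535/800)/(127/200) = 0.162192/0.635 = 0.2554

F = 0.255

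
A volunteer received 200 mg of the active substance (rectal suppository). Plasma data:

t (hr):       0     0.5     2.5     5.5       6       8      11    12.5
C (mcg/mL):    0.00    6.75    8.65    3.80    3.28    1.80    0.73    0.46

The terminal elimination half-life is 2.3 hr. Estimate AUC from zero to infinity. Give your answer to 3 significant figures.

Trapezoidal AUC_0→12.5:
  [0→0.5]: (0.00+6.75)/2 × 0.5 = 1.6875
  [0.5→2.5]: (6.75+8.65)/2 × 2 = 15.4
  [2.5→5.5]: (8.65+3.80)/2 × 3 = 18.675
  [5.5→6]: (3.80+3.28)/2 × 0.5 = 1.77
  [6→8]: (3.28+1.80)/2 × 2 = 5.08
  [8→11]: (1.80+0.73)/2 × 3 = 3.795
  [11→12.5]: (0.73+0.46)/2 × 1.5 = 0.8925
  Sum = 47.3 mcg/mL·hr
k_e = ln2 / t½ = 0.693147 / 2.3 = 0.3014 hr^-1
Extrapolated tail: C_last / k_e = 0.46 / 0.3014 = 1.526
AUC_0→∞ = 47.3 + 1.526 = 48.826 mcg/mL·hr

AUC = 48.8 mcg/mL·hr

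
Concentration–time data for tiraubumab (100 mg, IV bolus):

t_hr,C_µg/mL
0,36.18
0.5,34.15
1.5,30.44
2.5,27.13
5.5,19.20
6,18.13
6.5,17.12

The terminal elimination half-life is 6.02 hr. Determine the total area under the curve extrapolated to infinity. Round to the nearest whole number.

AUC = 315 µg/mL·hr

Trapezoidal AUC_0→6.5:
  [0→0.5]: (36.18+34.15)/2 × 0.5 = 17.5825
  [0.5→1.5]: (34.15+30.44)/2 × 1 = 32.295
  [1.5→2.5]: (30.44+27.13)/2 × 1 = 28.785
  [2.5→5.5]: (27.13+19.20)/2 × 3 = 69.495
  [5.5→6]: (19.20+18.13)/2 × 0.5 = 9.3325
  [6→6.5]: (18.13+17.12)/2 × 0.5 = 8.8125
  Sum = 166.3025 µg/mL·hr
k_e = ln2 / t½ = 0.693147 / 6.02 = 0.1151 hr^-1
Extrapolated tail: C_last / k_e = 17.12 / 0.1151 = 148.740
AUC_0→∞ = 166.3025 + 148.740 = 315.0425 µg/mL·hr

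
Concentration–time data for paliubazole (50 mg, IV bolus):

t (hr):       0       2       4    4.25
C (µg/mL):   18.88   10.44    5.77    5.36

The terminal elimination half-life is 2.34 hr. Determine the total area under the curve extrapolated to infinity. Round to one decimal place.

Trapezoidal AUC_0→4.25:
  [0→2]: (18.88+10.44)/2 × 2 = 29.32
  [2→4]: (10.44+5.77)/2 × 2 = 16.21
  [4→4.25]: (5.77+5.36)/2 × 0.25 = 1.39125
  Sum = 46.92125 µg/mL·hr
k_e = ln2 / t½ = 0.693147 / 2.34 = 0.2962 hr^-1
Extrapolated tail: C_last / k_e = 5.36 / 0.2962 = 18.096
AUC_0→∞ = 46.92125 + 18.096 = 65.01725 µg/mL·hr

AUC = 65.0 µg/mL·hr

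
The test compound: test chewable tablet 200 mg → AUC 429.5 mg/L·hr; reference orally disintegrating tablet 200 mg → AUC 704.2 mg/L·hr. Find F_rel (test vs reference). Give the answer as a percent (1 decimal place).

F_rel = (AUC_test/D_test) / (AUC_ref/D_ref)
      = (429.5/200) / (704.2/200)
      = 2.1475 / 3.521 = 0.6099 = 60.99%

F_rel = 61.0%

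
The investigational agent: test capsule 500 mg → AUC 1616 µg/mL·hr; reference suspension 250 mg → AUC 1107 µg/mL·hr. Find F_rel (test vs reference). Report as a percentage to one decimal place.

F_rel = 73.0%

F_rel = (AUC_test/D_test) / (AUC_ref/D_ref)
      = (1616/500) / (1107/250)
      = 3.232 / 4.428 = 0.7299 = 72.99%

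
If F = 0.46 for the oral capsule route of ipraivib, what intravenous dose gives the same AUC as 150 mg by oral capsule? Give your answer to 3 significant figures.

Systemic exposure from an extravascular dose = F × D_ev, so the equivalent IV dose is F × D_ev.
D_iv = F × D_ev = 0.46 × 150 = 69 mg

D_iv = 69.0 mg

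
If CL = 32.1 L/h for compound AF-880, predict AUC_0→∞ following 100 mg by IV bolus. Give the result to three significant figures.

AUC_0→∞ = Dose_iv / CL
        = 100 / 32.1 = 3.11526 mg/L·h

AUC = 3.12 mg/L·h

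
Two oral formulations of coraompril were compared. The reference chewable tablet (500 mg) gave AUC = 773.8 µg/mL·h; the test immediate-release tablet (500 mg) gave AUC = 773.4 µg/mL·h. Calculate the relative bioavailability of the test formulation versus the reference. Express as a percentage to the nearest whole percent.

F_rel = 100%

F_rel = (AUC_test/D_test) / (AUC_ref/D_ref)
      = (773.4/500) / (773.8/500)
      = 1.5468 / 1.5476 = 0.9995 = 99.95%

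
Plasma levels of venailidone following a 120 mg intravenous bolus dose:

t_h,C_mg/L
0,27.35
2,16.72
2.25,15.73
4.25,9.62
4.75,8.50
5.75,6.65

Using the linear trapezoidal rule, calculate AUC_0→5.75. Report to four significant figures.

AUC = 85.58 mg/L·h

Trapezoidal AUC_0→5.75:
  [0→2]: (27.35+16.72)/2 × 2 = 44.07
  [2→2.25]: (16.72+15.73)/2 × 0.25 = 4.05625
  [2.25→4.25]: (15.73+9.62)/2 × 2 = 25.35
  [4.25→4.75]: (9.62+8.50)/2 × 0.5 = 4.53
  [4.75→5.75]: (8.50+6.65)/2 × 1 = 7.575
  Sum = 85.58125 mg/L·h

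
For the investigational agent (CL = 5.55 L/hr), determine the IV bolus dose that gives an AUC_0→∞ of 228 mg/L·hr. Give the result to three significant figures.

Dose = 1270 mg

Dose_iv = CL × AUC_0→∞
     = 5.55 × 228 = 1265.4 mg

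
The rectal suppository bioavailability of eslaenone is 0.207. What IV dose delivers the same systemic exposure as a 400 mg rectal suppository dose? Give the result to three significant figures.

Systemic exposure from an extravascular dose = F × D_ev, so the equivalent IV dose is F × D_ev.
D_iv = F × D_ev = 0.207 × 400 = 82.8 mg

D_iv = 82.8 mg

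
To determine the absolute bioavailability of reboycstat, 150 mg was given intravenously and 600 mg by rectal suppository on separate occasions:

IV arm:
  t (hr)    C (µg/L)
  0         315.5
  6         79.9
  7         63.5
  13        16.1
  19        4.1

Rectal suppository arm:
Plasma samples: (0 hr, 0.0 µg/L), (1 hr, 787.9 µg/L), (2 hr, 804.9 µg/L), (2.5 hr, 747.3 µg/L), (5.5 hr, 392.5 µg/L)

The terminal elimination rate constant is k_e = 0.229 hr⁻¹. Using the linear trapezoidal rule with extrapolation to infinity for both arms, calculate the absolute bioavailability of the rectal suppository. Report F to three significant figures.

F = 0.794

Trapezoidal AUC_0→19 (IV):
  [0→6]: (315.5+79.9)/2 × 6 = 1186.2
  [6→7]: (79.9+63.5)/2 × 1 = 71.7
  [7→13]: (63.5+16.1)/2 × 6 = 238.8
  [13→19]: (16.1+4.1)/2 × 6 = 60.6
  Sum = 1557.3 µg/L·hr
IV tail: 4.1/0.229 = 17.904; AUC_iv,0→∞ = 1557.3 + 17.904 = 1575.204 µg/L·hr
Trapezoidal AUC_0→5.5 (rectal suppository):
  [0→1]: (0.0+787.9)/2 × 1 = 393.95
  [1→2]: (787.9+804.9)/2 × 1 = 796.4
  [2→2.5]: (804.9+747.3)/2 × 0.5 = 388.05
  [2.5→5.5]: (747.3+392.5)/2 × 3 = 1709.7
  Sum = 3288.1 µg/L·hr
rectal suppository tail: 392.5/0.229 = 1713.974; AUC_ev,0→∞ = 3288.1 + 1713.974 = 5002.074 µg/L·hr
F = (AUC_ev/D_ev)/(AUC_iv/D_iv) = (5002.074/600)/(1575.204/150) = 8.33679/10.50136 = 0.7939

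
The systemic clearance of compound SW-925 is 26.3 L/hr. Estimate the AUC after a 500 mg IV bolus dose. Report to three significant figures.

AUC_0→∞ = Dose_iv / CL
        = 500 / 26.3 = 19.0114 mg/L·hr

AUC = 19.0 mg/L·hr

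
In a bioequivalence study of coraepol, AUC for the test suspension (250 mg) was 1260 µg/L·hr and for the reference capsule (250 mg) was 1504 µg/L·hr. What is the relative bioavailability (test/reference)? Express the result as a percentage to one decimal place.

F_rel = 83.8%

F_rel = (AUC_test/D_test) / (AUC_ref/D_ref)
      = (1260/250) / (1504/250)
      = 5.04 / 6.016 = 0.8378 = 83.78%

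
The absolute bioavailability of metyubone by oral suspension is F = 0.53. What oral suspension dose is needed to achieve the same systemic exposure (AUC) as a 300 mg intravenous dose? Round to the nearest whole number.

D_oral = 566 mg

For equal systemic exposure: F × D_ev = D_iv
D_ev = D_iv / F = 300 / 0.53 = 566.038 mg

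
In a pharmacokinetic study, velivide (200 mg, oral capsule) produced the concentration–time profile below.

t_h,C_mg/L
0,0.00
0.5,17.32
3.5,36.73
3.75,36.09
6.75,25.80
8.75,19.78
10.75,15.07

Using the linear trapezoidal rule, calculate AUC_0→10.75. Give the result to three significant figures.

AUC = 268 mg/L·h

Trapezoidal AUC_0→10.75:
  [0→0.5]: (0.00+17.32)/2 × 0.5 = 4.33
  [0.5→3.5]: (17.32+36.73)/2 × 3 = 81.075
  [3.5→3.75]: (36.73+36.09)/2 × 0.25 = 9.1025
  [3.75→6.75]: (36.09+25.80)/2 × 3 = 92.835
  [6.75→8.75]: (25.80+19.78)/2 × 2 = 45.58
  [8.75→10.75]: (19.78+15.07)/2 × 2 = 34.85
  Sum = 267.7725 mg/L·h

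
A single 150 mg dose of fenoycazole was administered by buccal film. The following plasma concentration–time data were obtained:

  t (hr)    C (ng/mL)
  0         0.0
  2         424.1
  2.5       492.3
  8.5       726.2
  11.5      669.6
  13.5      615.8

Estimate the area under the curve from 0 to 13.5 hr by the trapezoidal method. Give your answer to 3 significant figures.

Trapezoidal AUC_0→13.5:
  [0→2]: (0.0+424.1)/2 × 2 = 424.1
  [2→2.5]: (424.1+492.3)/2 × 0.5 = 229.1
  [2.5→8.5]: (492.3+726.2)/2 × 6 = 3655.5
  [8.5→11.5]: (726.2+669.6)/2 × 3 = 2093.7
  [11.5→13.5]: (669.6+615.8)/2 × 2 = 1285.4
  Sum = 7687.8 ng/mL·hr

AUC = 7690 ng/mL·hr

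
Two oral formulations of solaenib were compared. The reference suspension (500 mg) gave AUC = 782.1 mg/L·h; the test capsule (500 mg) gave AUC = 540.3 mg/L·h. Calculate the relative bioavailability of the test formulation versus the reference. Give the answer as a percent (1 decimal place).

F_rel = 69.1%

F_rel = (AUC_test/D_test) / (AUC_ref/D_ref)
      = (540.3/500) / (782.1/500)
      = 1.0806 / 1.5642 = 0.6908 = 69.08%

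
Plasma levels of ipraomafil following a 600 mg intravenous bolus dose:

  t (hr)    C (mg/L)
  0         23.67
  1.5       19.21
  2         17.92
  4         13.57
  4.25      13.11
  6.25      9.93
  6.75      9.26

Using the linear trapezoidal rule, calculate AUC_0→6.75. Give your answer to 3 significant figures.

Trapezoidal AUC_0→6.75:
  [0→1.5]: (23.67+19.21)/2 × 1.5 = 32.16
  [1.5→2]: (19.21+17.92)/2 × 0.5 = 9.2825
  [2→4]: (17.92+13.57)/2 × 2 = 31.49
  [4→4.25]: (13.57+13.11)/2 × 0.25 = 3.335
  [4.25→6.25]: (13.11+9.93)/2 × 2 = 23.04
  [6.25→6.75]: (9.93+9.26)/2 × 0.5 = 4.7975
  Sum = 104.105 mg/L·hr

AUC = 104 mg/L·hr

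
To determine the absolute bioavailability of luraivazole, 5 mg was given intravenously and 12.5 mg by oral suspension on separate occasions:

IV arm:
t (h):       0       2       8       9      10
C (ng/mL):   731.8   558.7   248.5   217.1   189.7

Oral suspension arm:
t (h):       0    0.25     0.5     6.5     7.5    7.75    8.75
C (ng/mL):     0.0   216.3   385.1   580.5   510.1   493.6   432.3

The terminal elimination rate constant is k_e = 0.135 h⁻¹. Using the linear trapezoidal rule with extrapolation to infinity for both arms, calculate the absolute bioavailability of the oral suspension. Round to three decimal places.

F = 0.528

Trapezoidal AUC_0→10 (IV):
  [0→2]: (731.8+558.7)/2 × 2 = 1290.5
  [2→8]: (558.7+248.5)/2 × 6 = 2421.6
  [8→9]: (248.5+217.1)/2 × 1 = 232.8
  [9→10]: (217.1+189.7)/2 × 1 = 203.4
  Sum = 4148.3 ng/mL·h
IV tail: 189.7/0.135 = 1405.185; AUC_iv,0→∞ = 4148.3 + 1405.185 = 5553.485 ng/mL·h
Trapezoidal AUC_0→8.75 (oral suspension):
  [0→0.25]: (0.0+216.3)/2 × 0.25 = 27.0375
  [0.25→0.5]: (216.3+385.1)/2 × 0.25 = 75.175
  [0.5→6.5]: (385.1+580.5)/2 × 6 = 2896.8
  [6.5→7.5]: (580.5+510.1)/2 × 1 = 545.3
  [7.5→7.75]: (510.1+493.6)/2 × 0.25 = 125.4625
  [7.75→8.75]: (493.6+432.3)/2 × 1 = 462.95
  Sum = 4132.725 ng/mL·h
oral suspension tail: 432.3/0.135 = 3202.222; AUC_ev,0→∞ = 4132.725 + 3202.222 = 7334.947 ng/mL·h
F = (AUC_ev/D_ev)/(AUC_iv/D_iv) = (7334.947/12.5)/(5553.485/5) = 586.79576/1110.697 = 0.5283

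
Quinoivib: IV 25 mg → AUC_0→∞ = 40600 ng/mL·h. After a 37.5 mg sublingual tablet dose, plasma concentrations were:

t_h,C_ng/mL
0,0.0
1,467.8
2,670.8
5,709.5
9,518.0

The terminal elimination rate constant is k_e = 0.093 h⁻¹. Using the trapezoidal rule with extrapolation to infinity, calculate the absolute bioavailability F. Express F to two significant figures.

F = 0.18

Trapezoidal AUC_0→9 (sublingual tablet):
  [0→1]: (0.0+467.8)/2 × 1 = 233.9
  [1→2]: (467.8+670.8)/2 × 1 = 569.3
  [2→5]: (670.8+709.5)/2 × 3 = 2070.45
  [5→9]: (709.5+518.0)/2 × 4 = 2455.0
  Sum = 5328.65 ng/mL·h
Tail: C_last/k_e = 518.0/0.093 = 5569.892
AUC_0→∞ (sublingual tablet) = 5328.65 + 5569.892 = 10898.542 ng/mL·h
F = (AUC_ev/D_ev)/(AUC_iv/D_iv) = (10898.542/37.5)/(40600/25) = 290.628/1624 = 0.1790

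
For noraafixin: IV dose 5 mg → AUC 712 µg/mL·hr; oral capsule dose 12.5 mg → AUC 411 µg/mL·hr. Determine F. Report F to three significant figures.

F = 0.231

F = (AUC_ev / D_ev) / (AUC_iv / D_iv)
  = (411/12.5) / (712/5)
  = 32.88 / 142.4 = 0.2309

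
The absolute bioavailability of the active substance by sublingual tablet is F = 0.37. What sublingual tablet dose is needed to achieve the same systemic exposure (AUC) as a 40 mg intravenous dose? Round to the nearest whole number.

D_sublingual = 108 mg

For equal systemic exposure: F × D_ev = D_iv
D_ev = D_iv / F = 40 / 0.37 = 108.108 mg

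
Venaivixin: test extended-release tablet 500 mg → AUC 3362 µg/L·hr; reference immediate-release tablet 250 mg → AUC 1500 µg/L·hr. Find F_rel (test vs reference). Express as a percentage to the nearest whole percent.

F_rel = (AUC_test/D_test) / (AUC_ref/D_ref)
      = (3362/500) / (1500/250)
      = 6.724 / 6 = 1.1207 = 112.07%

F_rel = 112%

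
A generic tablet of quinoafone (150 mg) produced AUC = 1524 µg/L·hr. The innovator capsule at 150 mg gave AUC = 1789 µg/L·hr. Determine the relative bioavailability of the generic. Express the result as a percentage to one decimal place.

F_rel = (AUC_test/D_test) / (AUC_ref/D_ref)
      = (1524/150) / (1789/150)
      = 10.16 / 11.9267 = 0.8519 = 85.19%

F_rel = 85.2%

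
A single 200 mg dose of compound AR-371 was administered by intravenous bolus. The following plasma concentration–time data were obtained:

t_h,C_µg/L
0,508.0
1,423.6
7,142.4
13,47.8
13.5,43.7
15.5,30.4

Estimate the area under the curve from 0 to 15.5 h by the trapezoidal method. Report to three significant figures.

Trapezoidal AUC_0→15.5:
  [0→1]: (508.0+423.6)/2 × 1 = 465.8
  [1→7]: (423.6+142.4)/2 × 6 = 1698.0
  [7→13]: (142.4+47.8)/2 × 6 = 570.6
  [13→13.5]: (47.8+43.7)/2 × 0.5 = 22.875
  [13.5→15.5]: (43.7+30.4)/2 × 2 = 74.1
  Sum = 2831.375 µg/L·h

AUC = 2830 µg/L·h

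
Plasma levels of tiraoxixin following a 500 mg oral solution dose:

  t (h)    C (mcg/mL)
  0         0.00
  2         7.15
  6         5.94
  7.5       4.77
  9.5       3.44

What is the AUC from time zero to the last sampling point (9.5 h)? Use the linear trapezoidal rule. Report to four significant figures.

AUC = 49.57 mcg/mL·h

Trapezoidal AUC_0→9.5:
  [0→2]: (0.00+7.15)/2 × 2 = 7.15
  [2→6]: (7.15+5.94)/2 × 4 = 26.18
  [6→7.5]: (5.94+4.77)/2 × 1.5 = 8.0325
  [7.5→9.5]: (4.77+3.44)/2 × 2 = 8.21
  Sum = 49.5725 mcg/mL·h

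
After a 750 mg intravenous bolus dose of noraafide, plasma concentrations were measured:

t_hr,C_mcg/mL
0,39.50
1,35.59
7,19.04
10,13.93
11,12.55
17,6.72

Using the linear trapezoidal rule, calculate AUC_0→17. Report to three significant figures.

AUC = 322 mcg/mL·hr

Trapezoidal AUC_0→17:
  [0→1]: (39.50+35.59)/2 × 1 = 37.545
  [1→7]: (35.59+19.04)/2 × 6 = 163.89
  [7→10]: (19.04+13.93)/2 × 3 = 49.455
  [10→11]: (13.93+12.55)/2 × 1 = 13.24
  [11→17]: (12.55+6.72)/2 × 6 = 57.81
  Sum = 321.94 mcg/mL·hr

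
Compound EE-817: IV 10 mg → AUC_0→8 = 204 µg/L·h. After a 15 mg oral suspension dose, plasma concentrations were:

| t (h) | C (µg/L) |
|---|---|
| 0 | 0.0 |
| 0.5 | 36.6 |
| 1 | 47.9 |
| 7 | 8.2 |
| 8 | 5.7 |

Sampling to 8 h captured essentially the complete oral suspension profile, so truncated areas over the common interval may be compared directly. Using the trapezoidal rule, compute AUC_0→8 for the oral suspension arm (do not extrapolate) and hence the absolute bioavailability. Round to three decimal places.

F = 0.672

Trapezoidal AUC_0→8 (oral suspension):
  [0→0.5]: (0.0+36.6)/2 × 0.5 = 9.15
  [0.5→1]: (36.6+47.9)/2 × 0.5 = 21.125
  [1→7]: (47.9+8.2)/2 × 6 = 168.3
  [7→8]: (8.2+5.7)/2 × 1 = 6.95
  Sum = 205.525 µg/L·h
F = (AUC_ev/D_ev)/(AUC_iv/D_iv) = (205.525/15)/(204/10) = 13.7017/20.4 = 0.6717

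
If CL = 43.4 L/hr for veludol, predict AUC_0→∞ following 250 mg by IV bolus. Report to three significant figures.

AUC_0→∞ = Dose_iv / CL
        = 250 / 43.4 = 5.76037 mg/L·hr

AUC = 5.76 mg/L·hr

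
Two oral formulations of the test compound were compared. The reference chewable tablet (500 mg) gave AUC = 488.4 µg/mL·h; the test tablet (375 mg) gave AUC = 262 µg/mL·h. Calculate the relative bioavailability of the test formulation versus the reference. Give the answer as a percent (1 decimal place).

F_rel = (AUC_test/D_test) / (AUC_ref/D_ref)
      = (262/375) / (488.4/500)
      = 0.698667 / 0.9768 = 0.7153 = 71.53%

F_rel = 71.5%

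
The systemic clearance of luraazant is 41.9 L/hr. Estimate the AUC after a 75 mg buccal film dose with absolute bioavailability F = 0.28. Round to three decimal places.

AUC_0→∞ = F × Dose / CL
        = 0.28 × 75 / 41.9 = 0.501193 mg/L·hr

AUC = 0.501 mg/L·hr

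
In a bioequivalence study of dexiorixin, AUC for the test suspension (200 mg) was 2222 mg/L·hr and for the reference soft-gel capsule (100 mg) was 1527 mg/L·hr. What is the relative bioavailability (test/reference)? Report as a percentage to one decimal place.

F_rel = 72.8%

F_rel = (AUC_test/D_test) / (AUC_ref/D_ref)
      = (2222/200) / (1527/100)
      = 11.11 / 15.27 = 0.7276 = 72.76%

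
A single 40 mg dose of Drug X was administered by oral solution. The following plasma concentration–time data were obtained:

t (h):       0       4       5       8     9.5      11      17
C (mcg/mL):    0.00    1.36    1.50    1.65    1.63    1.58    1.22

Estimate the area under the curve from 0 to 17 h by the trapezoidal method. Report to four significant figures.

AUC = 22.14 mcg/mL·h

Trapezoidal AUC_0→17:
  [0→4]: (0.00+1.36)/2 × 4 = 2.72
  [4→5]: (1.36+1.50)/2 × 1 = 1.43
  [5→8]: (1.50+1.65)/2 × 3 = 4.725
  [8→9.5]: (1.65+1.63)/2 × 1.5 = 2.46
  [9.5→11]: (1.63+1.58)/2 × 1.5 = 2.4075
  [11→17]: (1.58+1.22)/2 × 6 = 8.4
  Sum = 22.1425 mcg/mL·h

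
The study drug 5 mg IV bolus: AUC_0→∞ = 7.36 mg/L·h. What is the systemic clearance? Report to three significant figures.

CL = Dose_iv / AUC_0→∞
   = 5 / 7.36 = 0.679348 L/h

CL = 0.679 L/h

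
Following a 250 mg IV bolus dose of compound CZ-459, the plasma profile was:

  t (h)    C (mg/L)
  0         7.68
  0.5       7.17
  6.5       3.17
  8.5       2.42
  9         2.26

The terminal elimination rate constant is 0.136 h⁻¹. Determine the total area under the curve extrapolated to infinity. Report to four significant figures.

AUC = 58.11 mg/L·h

Trapezoidal AUC_0→9:
  [0→0.5]: (7.68+7.17)/2 × 0.5 = 3.7125
  [0.5→6.5]: (7.17+3.17)/2 × 6 = 31.02
  [6.5→8.5]: (3.17+2.42)/2 × 2 = 5.59
  [8.5→9]: (2.42+2.26)/2 × 0.5 = 1.17
  Sum = 41.4925 mg/L·h
Extrapolated tail: C_last / k_e = 2.26 / 0.136 = 16.618
AUC_0→∞ = 41.4925 + 16.618 = 58.1105 mg/L·h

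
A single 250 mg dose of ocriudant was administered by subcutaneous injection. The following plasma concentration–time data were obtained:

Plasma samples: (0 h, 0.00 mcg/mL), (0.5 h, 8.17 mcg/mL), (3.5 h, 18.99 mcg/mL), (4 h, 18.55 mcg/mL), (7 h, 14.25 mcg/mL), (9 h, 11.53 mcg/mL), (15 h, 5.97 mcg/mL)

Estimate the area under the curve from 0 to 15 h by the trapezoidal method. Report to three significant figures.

AUC = 180 mcg/mL·h

Trapezoidal AUC_0→15:
  [0→0.5]: (0.00+8.17)/2 × 0.5 = 2.0425
  [0.5→3.5]: (8.17+18.99)/2 × 3 = 40.74
  [3.5→4]: (18.99+18.55)/2 × 0.5 = 9.385
  [4→7]: (18.55+14.25)/2 × 3 = 49.2
  [7→9]: (14.25+11.53)/2 × 2 = 25.78
  [9→15]: (11.53+5.97)/2 × 6 = 52.5
  Sum = 179.6475 mcg/mL·h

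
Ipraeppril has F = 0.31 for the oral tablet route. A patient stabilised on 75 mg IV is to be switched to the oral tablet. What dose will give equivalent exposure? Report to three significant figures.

For equal systemic exposure: F × D_ev = D_iv
D_ev = D_iv / F = 75 / 0.31 = 241.935 mg

D_oral = 242 mg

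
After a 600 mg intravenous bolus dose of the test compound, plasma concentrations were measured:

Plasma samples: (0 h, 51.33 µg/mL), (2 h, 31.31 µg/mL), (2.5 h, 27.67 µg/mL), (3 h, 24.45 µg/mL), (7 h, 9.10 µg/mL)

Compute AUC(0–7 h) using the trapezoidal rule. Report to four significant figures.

AUC = 177.5 µg/mL·h

Trapezoidal AUC_0→7:
  [0→2]: (51.33+31.31)/2 × 2 = 82.64
  [2→2.5]: (31.31+27.67)/2 × 0.5 = 14.745
  [2.5→3]: (27.67+24.45)/2 × 0.5 = 13.03
  [3→7]: (24.45+9.10)/2 × 4 = 67.1
  Sum = 177.515 µg/mL·h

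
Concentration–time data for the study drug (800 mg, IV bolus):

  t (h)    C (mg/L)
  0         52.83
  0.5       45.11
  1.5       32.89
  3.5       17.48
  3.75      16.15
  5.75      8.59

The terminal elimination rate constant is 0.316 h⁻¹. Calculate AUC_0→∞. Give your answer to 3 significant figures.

Trapezoidal AUC_0→5.75:
  [0→0.5]: (52.83+45.11)/2 × 0.5 = 24.485
  [0.5→1.5]: (45.11+32.89)/2 × 1 = 39.0
  [1.5→3.5]: (32.89+17.48)/2 × 2 = 50.37
  [3.5→3.75]: (17.48+16.15)/2 × 0.25 = 4.20375
  [3.75→5.75]: (16.15+8.59)/2 × 2 = 24.74
  Sum = 142.79875 mg/L·h
Extrapolated tail: C_last / k_e = 8.59 / 0.316 = 27.184
AUC_0→∞ = 142.79875 + 27.184 = 169.98275 mg/L·h

AUC = 170 mg/L·h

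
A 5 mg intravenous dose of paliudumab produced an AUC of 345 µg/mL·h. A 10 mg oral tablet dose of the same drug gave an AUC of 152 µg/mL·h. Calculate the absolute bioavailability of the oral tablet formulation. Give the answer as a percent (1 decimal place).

F = (AUC_ev / D_ev) / (AUC_iv / D_iv)
  = (152/10) / (345/5)
  = 15.2 / 69 = 0.2203
  = 22.03%

F = 22.0%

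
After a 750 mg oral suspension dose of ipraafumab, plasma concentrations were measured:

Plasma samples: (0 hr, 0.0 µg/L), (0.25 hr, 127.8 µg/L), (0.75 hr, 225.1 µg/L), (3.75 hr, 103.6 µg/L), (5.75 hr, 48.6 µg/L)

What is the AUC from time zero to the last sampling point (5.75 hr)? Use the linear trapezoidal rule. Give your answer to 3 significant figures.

AUC = 749 µg/L·hr

Trapezoidal AUC_0→5.75:
  [0→0.25]: (0.0+127.8)/2 × 0.25 = 15.975
  [0.25→0.75]: (127.8+225.1)/2 × 0.5 = 88.225
  [0.75→3.75]: (225.1+103.6)/2 × 3 = 493.05
  [3.75→5.75]: (103.6+48.6)/2 × 2 = 152.2
  Sum = 749.45 µg/L·hr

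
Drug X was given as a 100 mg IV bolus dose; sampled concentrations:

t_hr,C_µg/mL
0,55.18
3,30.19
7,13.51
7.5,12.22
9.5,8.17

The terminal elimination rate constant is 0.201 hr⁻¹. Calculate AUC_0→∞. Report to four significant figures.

AUC = 282.9 µg/mL·hr

Trapezoidal AUC_0→9.5:
  [0→3]: (55.18+30.19)/2 × 3 = 128.055
  [3→7]: (30.19+13.51)/2 × 4 = 87.4
  [7→7.5]: (13.51+12.22)/2 × 0.5 = 6.4325
  [7.5→9.5]: (12.22+8.17)/2 × 2 = 20.39
  Sum = 242.2775 µg/mL·hr
Extrapolated tail: C_last / k_e = 8.17 / 0.201 = 40.647
AUC_0→∞ = 242.2775 + 40.647 = 282.9245 µg/mL·hr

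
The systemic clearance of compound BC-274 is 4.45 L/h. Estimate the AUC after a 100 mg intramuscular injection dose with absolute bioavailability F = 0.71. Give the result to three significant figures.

AUC_0→∞ = F × Dose / CL
        = 0.71 × 100 / 4.45 = 15.9551 mg/L·h

AUC = 16.0 mg/L·h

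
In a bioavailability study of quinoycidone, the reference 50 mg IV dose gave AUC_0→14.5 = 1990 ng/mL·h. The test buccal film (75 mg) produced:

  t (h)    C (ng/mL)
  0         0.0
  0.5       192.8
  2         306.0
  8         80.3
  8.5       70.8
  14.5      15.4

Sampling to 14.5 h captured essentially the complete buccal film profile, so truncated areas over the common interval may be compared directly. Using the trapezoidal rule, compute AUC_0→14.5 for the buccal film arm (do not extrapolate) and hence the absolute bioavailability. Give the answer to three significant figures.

Trapezoidal AUC_0→14.5 (buccal film):
  [0→0.5]: (0.0+192.8)/2 × 0.5 = 48.2
  [0.5→2]: (192.8+306.0)/2 × 1.5 = 374.1
  [2→8]: (306.0+80.3)/2 × 6 = 1158.9
  [8→8.5]: (80.3+70.8)/2 × 0.5 = 37.775
  [8.5→14.5]: (70.8+15.4)/2 × 6 = 258.6
  Sum = 1877.575 ng/mL·h
F = (AUC_ev/D_ev)/(AUC_iv/D_iv) = (1877.575/75)/(1990/50) = 25.0343/39.8 = 0.6290

F = 0.629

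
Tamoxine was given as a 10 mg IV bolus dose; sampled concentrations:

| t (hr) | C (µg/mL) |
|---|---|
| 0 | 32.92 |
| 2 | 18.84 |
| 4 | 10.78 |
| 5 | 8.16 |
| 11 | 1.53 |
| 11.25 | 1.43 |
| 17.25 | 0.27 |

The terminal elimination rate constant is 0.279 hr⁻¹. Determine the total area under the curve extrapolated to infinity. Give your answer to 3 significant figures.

AUC = 126 µg/mL·hr

Trapezoidal AUC_0→17.25:
  [0→2]: (32.92+18.84)/2 × 2 = 51.76
  [2→4]: (18.84+10.78)/2 × 2 = 29.62
  [4→5]: (10.78+8.16)/2 × 1 = 9.47
  [5→11]: (8.16+1.53)/2 × 6 = 29.07
  [11→11.25]: (1.53+1.43)/2 × 0.25 = 0.37
  [11.25→17.25]: (1.43+0.27)/2 × 6 = 5.1
  Sum = 125.39 µg/mL·hr
Extrapolated tail: C_last / k_e = 0.27 / 0.279 = 0.968
AUC_0→∞ = 125.39 + 0.968 = 126.358 µg/mL·hr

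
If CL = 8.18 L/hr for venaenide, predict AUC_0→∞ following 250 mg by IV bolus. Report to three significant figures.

AUC = 30.6 mg/L·hr

AUC_0→∞ = Dose_iv / CL
        = 250 / 8.18 = 30.5623 mg/L·hr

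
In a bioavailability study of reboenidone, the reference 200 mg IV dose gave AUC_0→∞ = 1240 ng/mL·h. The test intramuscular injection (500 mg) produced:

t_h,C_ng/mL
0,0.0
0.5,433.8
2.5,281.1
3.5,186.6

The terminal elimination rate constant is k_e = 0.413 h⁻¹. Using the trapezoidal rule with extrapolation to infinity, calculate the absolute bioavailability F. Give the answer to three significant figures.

Trapezoidal AUC_0→3.5 (intramuscular injection):
  [0→0.5]: (0.0+433.8)/2 × 0.5 = 108.45
  [0.5→2.5]: (433.8+281.1)/2 × 2 = 714.9
  [2.5→3.5]: (281.1+186.6)/2 × 1 = 233.85
  Sum = 1057.2 ng/mL·h
Tail: C_last/k_e = 186.6/0.413 = 451.816
AUC_0→∞ (intramuscular injection) = 1057.2 + 451.816 = 1509.016 ng/mL·h
F = (AUC_ev/D_ev)/(AUC_iv/D_iv) = (1509.016/500)/(1240/200) = 3.018032/6.2 = 0.4868

F = 0.487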